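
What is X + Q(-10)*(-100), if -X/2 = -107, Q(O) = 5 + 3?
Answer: -586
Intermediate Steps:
Q(O) = 8
X = 214 (X = -2*(-107) = 214)
X + Q(-10)*(-100) = 214 + 8*(-100) = 214 - 800 = -586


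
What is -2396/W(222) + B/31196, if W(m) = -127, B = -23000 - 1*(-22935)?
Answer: 74737361/3961892 ≈ 18.864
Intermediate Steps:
B = -65 (B = -23000 + 22935 = -65)
-2396/W(222) + B/31196 = -2396/(-127) - 65/31196 = -2396*(-1/127) - 65*1/31196 = 2396/127 - 65/31196 = 74737361/3961892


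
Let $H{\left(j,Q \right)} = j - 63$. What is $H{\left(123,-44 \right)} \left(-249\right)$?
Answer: $-14940$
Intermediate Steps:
$H{\left(j,Q \right)} = -63 + j$
$H{\left(123,-44 \right)} \left(-249\right) = \left(-63 + 123\right) \left(-249\right) = 60 \left(-249\right) = -14940$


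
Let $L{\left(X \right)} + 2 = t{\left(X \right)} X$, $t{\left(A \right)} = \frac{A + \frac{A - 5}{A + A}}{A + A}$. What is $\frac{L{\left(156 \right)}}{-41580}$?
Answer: $- \frac{865}{471744} \approx -0.0018336$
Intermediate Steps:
$t{\left(A \right)} = \frac{A + \frac{-5 + A}{2 A}}{2 A}$
$L{\left(X \right)} = -2 + \frac{-5 + X + 2 X^{2}}{4 X}$ ($L{\left(X \right)} = -2 + \frac{-5 + X + 2 X^{2}}{4 X^{2}} X = -2 + \frac{-5 + X + 2 X^{2}}{4 X}$)
$\frac{L{\left(156 \right)}}{-41580} = \frac{- \frac{7}{4} + \frac{1}{2} \cdot 156 - \frac{5}{4 \cdot 156}}{-41580} = \left(- \frac{7}{4} + 78 - \frac{5}{624}\right) \left(- \frac{1}{41580}\right) = \frac{47575}{624} \left(- \frac{1}{41580}\right) = - \frac{865}{471744}$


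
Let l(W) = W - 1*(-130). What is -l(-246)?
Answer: 116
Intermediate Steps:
l(W) = 130 + W (l(W) = W + 130 = 130 + W)
-l(-246) = -(130 - 246) = -1*(-116) = 116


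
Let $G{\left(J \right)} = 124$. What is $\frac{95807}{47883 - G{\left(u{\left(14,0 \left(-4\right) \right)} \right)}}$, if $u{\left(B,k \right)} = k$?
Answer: $\frac{95807}{47759} \approx 2.0061$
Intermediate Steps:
$\frac{95807}{47883 - G{\left(u{\left(14,0 \left(-4\right) \right)} \right)}} = \frac{95807}{47883 - 124} = \frac{95807}{47759}$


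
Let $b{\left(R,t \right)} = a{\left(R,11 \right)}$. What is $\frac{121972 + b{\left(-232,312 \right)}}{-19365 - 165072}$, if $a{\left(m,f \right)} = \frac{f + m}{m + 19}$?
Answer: $- \frac{25980257}{39285081} \approx -0.66133$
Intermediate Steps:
$a{\left(m,f \right)} = \frac{f + m}{19 + m}$
$b{\left(R,t \right)} = \frac{11 + R}{19 + R}$
$\frac{121972 + b{\left(-232,312 \right)}}{-19365 - 165072} = \frac{121972 + \frac{11 - 232}{19 - 232}}{-19365 - 165072} = \frac{121972 + \frac{1}{-213} \left(-221\right)}{-19365 - 165072} = \frac{121972 - - \frac{221}{213}}{-184437} = \left(121972 + \frac{221}{213}\right) \left(- \frac{1}{184437}\right) = \frac{25980257}{213} \left(- \frac{1}{184437}\right) = - \frac{25980257}{39285081}$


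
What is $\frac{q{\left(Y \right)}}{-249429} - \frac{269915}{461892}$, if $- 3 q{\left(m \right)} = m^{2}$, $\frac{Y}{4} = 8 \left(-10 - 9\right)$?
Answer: $- \frac{170650499}{1888676388} \approx -0.090355$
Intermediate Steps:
$Y = -608$ ($Y = 4 \cdot 8 \left(-10 - 9\right) = 4 \cdot 8 \left(-19\right) = 4 \left(-152\right) = -608$)
$q{\left(m \right)} = - \frac{m^{2}}{3}$
$\frac{q{\left(Y \right)}}{-249429} - \frac{269915}{461892} = \frac{\left(- \frac{1}{3}\right) \left(-608\right)^{2}}{-249429} - \frac{269915}{461892} = \left(- \frac{1}{3}\right) 369664 \left(- \frac{1}{249429}\right) - \frac{269915}{461892} = \left(- \frac{369664}{3}\right) \left(- \frac{1}{249429}\right) - \frac{269915}{461892} = \frac{369664}{748287} - \frac{269915}{461892} = - \frac{170650499}{1888676388}$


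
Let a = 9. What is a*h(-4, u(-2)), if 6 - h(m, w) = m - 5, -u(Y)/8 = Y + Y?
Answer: 135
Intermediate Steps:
u(Y) = -16*Y (u(Y) = -8*(Y + Y) = -16*Y)
h(m, w) = 11 - m (h(m, w) = 6 - (m - 5) = 6 - (-5 + m) = 6 + (5 - m) = 11 - m)
a*h(-4, u(-2)) = 9*(11 - 1*(-4)) = 9*(11 + 4) = 9*15 = 135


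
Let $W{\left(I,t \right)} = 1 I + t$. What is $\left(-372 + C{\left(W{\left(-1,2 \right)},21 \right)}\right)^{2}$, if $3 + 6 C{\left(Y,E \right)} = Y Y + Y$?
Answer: $\frac{4986289}{36} \approx 1.3851 \cdot 10^{5}$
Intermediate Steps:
$W{\left(I,t \right)} = I + t$
$C{\left(Y,E \right)} = - \frac{1}{2} + \frac{Y}{6} + \frac{Y^{2}}{6}$ ($C{\left(Y,E \right)} = - \frac{1}{2} + \frac{Y Y + Y}{6} = - \frac{1}{2} + \frac{Y^{2} + Y}{6} = - \frac{1}{2} + \frac{Y + Y^{2}}{6} = - \frac{1}{2} + \left(\frac{Y}{6} + \frac{Y^{2}}{6}\right) = - \frac{1}{2} + \frac{Y}{6} + \frac{Y^{2}}{6}$)
$\left(-372 + C{\left(W{\left(-1,2 \right)},21 \right)}\right)^{2} = \left(-372 + \left(- \frac{1}{2} + \frac{-1 + 2}{6} + \frac{\left(-1 + 2\right)^{2}}{6}\right)\right)^{2} = \left(-372 + \left(- \frac{1}{2} + \frac{1}{6} \cdot 1 + \frac{1^{2}}{6}\right)\right)^{2} = \left(-372 + \left(- \frac{1}{2} + \frac{1}{6} + \frac{1}{6} \cdot 1\right)\right)^{2} = \left(-372 + \left(- \frac{1}{2} + \frac{1}{6} + \frac{1}{6}\right)\right)^{2} = \left(-372 - \frac{1}{6}\right)^{2} = \left(- \frac{2233}{6}\right)^{2} = \frac{4986289}{36}$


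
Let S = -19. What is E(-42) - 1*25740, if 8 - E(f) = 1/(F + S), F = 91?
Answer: -1852705/72 ≈ -25732.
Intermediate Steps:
E(f) = 575/72 (E(f) = 8 - 1/(91 - 19) = 8 - 1/72 = 575/72)
E(-42) - 1*25740 = 575/72 - 1*25740 = 575/72 - 25740 = -1852705/72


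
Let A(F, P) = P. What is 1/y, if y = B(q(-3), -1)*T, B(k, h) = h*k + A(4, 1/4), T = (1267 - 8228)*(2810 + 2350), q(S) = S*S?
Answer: 1/314289150 ≈ 3.1818e-9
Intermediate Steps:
q(S) = S**2
T = -35918760 (T = -6961*5160 = -35918760)
B(k, h) = 1/4 + h*k (B(k, h) = h*k + 1/4 = 1/4 + h*k)
y = 314289150 (y = (1/4 - 1*(-3)**2)*(-35918760) = (1/4 - 1*9)*(-35918760) = (1/4 - 9)*(-35918760) = -35/4*(-35918760) = 314289150)
1/y = 1/314289150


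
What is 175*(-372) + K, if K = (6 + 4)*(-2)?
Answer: -65120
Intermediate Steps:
K = -20 (K = 10*(-2) = -20)
175*(-372) + K = 175*(-372) - 20 = -65100 - 20 = -65120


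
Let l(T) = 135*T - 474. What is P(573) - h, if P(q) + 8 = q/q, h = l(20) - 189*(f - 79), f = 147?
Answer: 10619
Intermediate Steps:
l(T) = -474 + 135*T
h = -10626 (h = (-474 + 135*20) - 189*(147 - 79) = (-474 + 2700) - 189*68 = 2226 - 1*12852 = 2226 - 12852 = -10626)
P(q) = -7 (P(q) = -8 + q/q = -8 + 1 = -7)
P(573) - h = -7 - 1*(-10626) = -7 + 10626 = 10619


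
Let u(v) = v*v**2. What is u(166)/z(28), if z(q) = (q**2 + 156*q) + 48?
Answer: 571787/650 ≈ 879.67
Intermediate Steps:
z(q) = 48 + q**2 + 156*q
u(v) = v**3
u(166)/z(28) = 166**3/(48 + 28**2 + 156*28) = 4574296/(48 + 784 + 4368) = 4574296/5200 = 4574296*(1/5200) = 571787/650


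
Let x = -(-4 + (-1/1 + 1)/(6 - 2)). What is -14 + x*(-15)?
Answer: -74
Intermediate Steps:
x = 4 (x = -(-4 + (-1*1 + 1)/4) = -(-4 + (-1 + 1)*(1/4)) = -(-4 + 0*(1/4)) = -(-4 + 0) = -1*(-4) = 4)
-14 + x*(-15) = -14 + 4*(-15) = -14 - 60 = -74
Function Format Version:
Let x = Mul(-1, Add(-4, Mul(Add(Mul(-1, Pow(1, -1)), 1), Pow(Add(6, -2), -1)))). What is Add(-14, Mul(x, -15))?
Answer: -74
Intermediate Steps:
x = 4 (x = Mul(-1, Add(-4, Mul(Add(Mul(-1, 1), 1), Pow(4, -1)))) = Mul(-1, Add(-4, Mul(Add(-1, 1), Rational(1, 4)))) = Mul(-1, Add(-4, Mul(0, Rational(1, 4)))) = Mul(-1, Add(-4, 0)) = Mul(-1, -4) = 4)
Add(-14, Mul(x, -15)) = Add(-14, Mul(4, -15)) = Add(-14, -60) = -74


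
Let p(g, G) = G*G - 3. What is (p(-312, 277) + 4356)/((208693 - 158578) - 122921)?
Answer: -40541/36403 ≈ -1.1137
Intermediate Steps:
p(g, G) = -3 + G² (p(g, G) = G² - 3 = -3 + G²)
(p(-312, 277) + 4356)/((208693 - 158578) - 122921) = ((-3 + 277²) + 4356)/((208693 - 158578) - 122921) = ((-3 + 76729) + 4356)/(50115 - 122921) = (76726 + 4356)/(-72806) = 81082*(-1/72806) = -40541/36403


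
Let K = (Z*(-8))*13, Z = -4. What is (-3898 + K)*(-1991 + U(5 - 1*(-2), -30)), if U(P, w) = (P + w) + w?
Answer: 7117208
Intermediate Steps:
U(P, w) = P + 2*w
K = 416 (K = -4*(-8)*13 = 32*13 = 416)
(-3898 + K)*(-1991 + U(5 - 1*(-2), -30)) = (-3898 + 416)*(-1991 + ((5 - 1*(-2)) + 2*(-30))) = -3482*(-1991 + ((5 + 2) - 60)) = -3482*(-1991 + (7 - 60)) = -3482*(-1991 - 53) = -3482*(-2044) = 7117208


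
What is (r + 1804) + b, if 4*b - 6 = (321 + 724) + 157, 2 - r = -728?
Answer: 2836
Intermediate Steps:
r = 730 (r = 2 - 1*(-728) = 2 + 728 = 730)
b = 302 (b = 3/2 + ((321 + 724) + 157)/4 = 3/2 + (1045 + 157)/4 = 3/2 + (1/4)*1202 = 3/2 + 601/2 = 302)
(r + 1804) + b = (730 + 1804) + 302 = 2534 + 302 = 2836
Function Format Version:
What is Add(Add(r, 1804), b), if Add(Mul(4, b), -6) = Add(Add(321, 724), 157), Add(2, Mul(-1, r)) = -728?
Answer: 2836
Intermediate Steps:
r = 730 (r = Add(2, Mul(-1, -728)) = Add(2, 728) = 730)
b = 302 (b = Add(Rational(3, 2), Mul(Rational(1, 4), Add(Add(321, 724), 157))) = Add(Rational(3, 2), Mul(Rational(1, 4), Add(1045, 157))) = Add(Rational(3, 2), Mul(Rational(1, 4), 1202)) = Add(Rational(3, 2), Rational(601, 2)) = 302)
Add(Add(r, 1804), b) = Add(Add(730, 1804), 302) = Add(2534, 302) = 2836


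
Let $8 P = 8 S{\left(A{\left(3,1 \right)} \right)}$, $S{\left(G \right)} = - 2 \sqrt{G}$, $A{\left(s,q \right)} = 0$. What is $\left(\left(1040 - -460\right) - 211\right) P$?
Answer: $0$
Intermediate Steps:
$P = 0$ ($P = \frac{8 \left(- 2 \sqrt{0}\right)}{8} = \frac{8 \left(\left(-2\right) 0\right)}{8} = \frac{8 \cdot 0}{8} = \frac{1}{8} \cdot 0 = 0$)
$\left(\left(1040 - -460\right) - 211\right) P = \left(\left(1040 - -460\right) - 211\right) 0 = \left(\left(1040 + 460\right) - 211\right) 0 = \left(1500 - 211\right) 0 = 1289 \cdot 0 = 0$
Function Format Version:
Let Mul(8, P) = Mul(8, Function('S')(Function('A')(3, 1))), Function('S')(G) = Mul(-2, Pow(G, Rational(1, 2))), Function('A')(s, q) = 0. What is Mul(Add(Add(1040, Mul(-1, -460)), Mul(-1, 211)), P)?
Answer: 0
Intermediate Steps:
P = 0 (P = Mul(Rational(1, 8), Mul(8, Mul(-2, Pow(0, Rational(1, 2))))) = Mul(Rational(1, 8), Mul(8, Mul(-2, 0))) = Mul(Rational(1, 8), Mul(8, 0)) = Mul(Rational(1, 8), 0) = 0)
Mul(Add(Add(1040, Mul(-1, -460)), Mul(-1, 211)), P) = Mul(Add(Add(1040, Mul(-1, -460)), Mul(-1, 211)), 0) = Mul(Add(Add(1040, 460), -211), 0) = Mul(Add(1500, -211), 0) = Mul(1289, 0) = 0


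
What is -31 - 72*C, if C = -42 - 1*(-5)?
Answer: 2633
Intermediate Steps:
C = -37 (C = -42 + 5 = -37)
-31 - 72*C = -31 - 72*(-37) = -31 + 2664 = 2633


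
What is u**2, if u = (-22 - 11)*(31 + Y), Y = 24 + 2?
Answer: 3538161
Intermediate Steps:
Y = 26
u = -1881 (u = (-22 - 11)*(31 + 26) = -33*57 = -1881)
u**2 = (-1881)**2 = 3538161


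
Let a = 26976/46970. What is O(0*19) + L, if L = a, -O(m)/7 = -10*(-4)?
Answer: -6562312/23485 ≈ -279.43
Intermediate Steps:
O(m) = -280 (O(m) = -(-70)*(-4) = -7*40 = -280)
a = 13488/23485 (a = 26976*(1/46970) = 13488/23485 ≈ 0.57432)
L = 13488/23485 ≈ 0.57432
O(0*19) + L = -280 + 13488/23485 = -6562312/23485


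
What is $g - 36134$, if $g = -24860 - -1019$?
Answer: $-59975$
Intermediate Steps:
$g = -23841$ ($g = -24860 + 1019 = -23841$)
$g - 36134 = -23841 - 36134 = -59975$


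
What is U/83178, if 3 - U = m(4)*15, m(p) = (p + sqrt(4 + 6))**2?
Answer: -43/9242 - 20*sqrt(10)/13863 ≈ -0.0092149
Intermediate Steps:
m(p) = (p + sqrt(10))**2
U = 3 - 15*(4 + sqrt(10))**2 (U = 3 - (4 + sqrt(10))**2*15 = 3 - 15*(4 + sqrt(10))**2 ≈ -766.47)
U/83178 = (-387 - 120*sqrt(10))/83178 = (-387 - 120*sqrt(10))*(1/83178) = -43/9242 - 20*sqrt(10)/13863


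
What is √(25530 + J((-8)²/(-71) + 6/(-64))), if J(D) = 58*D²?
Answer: √132081954538/2272 ≈ 159.96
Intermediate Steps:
√(25530 + J((-8)²/(-71) + 6/(-64))) = √(25530 + 58*((-8)²/(-71) + 6/(-64))²) = √(25530 + 58*(64*(-1/71) + 6*(-1/64))²) = √(25530 + 58*(-64/71 - 3/32)²) = √(25530 + 58*(-2261/2272)²) = √(25530 + 58*(5112121/5161984)) = √(25530 + 148251509/2580992) = √(66040977269/2580992) = √132081954538/2272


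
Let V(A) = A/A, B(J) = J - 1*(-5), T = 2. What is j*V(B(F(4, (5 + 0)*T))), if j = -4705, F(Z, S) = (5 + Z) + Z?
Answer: -4705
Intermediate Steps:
F(Z, S) = 5 + 2*Z
B(J) = 5 + J (B(J) = J + 5 = 5 + J)
V(A) = 1
j*V(B(F(4, (5 + 0)*T))) = -4705*1 = -4705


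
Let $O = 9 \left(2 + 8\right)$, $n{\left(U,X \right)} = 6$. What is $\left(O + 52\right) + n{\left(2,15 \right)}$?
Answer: $148$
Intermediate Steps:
$O = 90$ ($O = 9 \cdot 10 = 90$)
$\left(O + 52\right) + n{\left(2,15 \right)} = \left(90 + 52\right) + 6 = 142 + 6 = 148$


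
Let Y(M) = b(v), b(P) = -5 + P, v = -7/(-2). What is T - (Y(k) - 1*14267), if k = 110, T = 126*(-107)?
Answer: 1573/2 ≈ 786.50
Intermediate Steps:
T = -13482
v = 7/2 (v = -7*(-1/2) = 7/2 ≈ 3.5000)
Y(M) = -3/2 (Y(M) = -5 + 7/2 = -3/2)
T - (Y(k) - 1*14267) = -13482 - (-3/2 - 1*14267) = -13482 - (-3/2 - 14267) = -13482 - 1*(-28537/2) = -13482 + 28537/2 = 1573/2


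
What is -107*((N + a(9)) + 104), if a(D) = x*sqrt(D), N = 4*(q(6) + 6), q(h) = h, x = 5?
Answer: -17869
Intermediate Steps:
N = 48 (N = 4*(6 + 6) = 4*12 = 48)
a(D) = 5*sqrt(D)
-107*((N + a(9)) + 104) = -107*((48 + 5*sqrt(9)) + 104) = -107*((48 + 5*3) + 104) = -107*((48 + 15) + 104) = -107*(63 + 104) = -107*167 = -17869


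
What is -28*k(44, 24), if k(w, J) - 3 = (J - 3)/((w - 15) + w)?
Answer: -6720/73 ≈ -92.055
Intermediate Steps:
k(w, J) = 3 + (-3 + J)/(-15 + 2*w) (k(w, J) = 3 + (J - 3)/((w - 15) + w) = 3 + (-3 + J)/((-15 + w) + w) = 3 + (-3 + J)/(-15 + 2*w))
-28*k(44, 24) = -28*(-48 + 24 + 6*44)/(-15 + 2*44) = -28*(-48 + 24 + 264)/(-15 + 88) = -28*240/73 = -6720/73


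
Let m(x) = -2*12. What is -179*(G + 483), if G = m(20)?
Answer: -82161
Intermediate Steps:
m(x) = -24
G = -24
-179*(G + 483) = -179*(-24 + 483) = -179*459 = -82161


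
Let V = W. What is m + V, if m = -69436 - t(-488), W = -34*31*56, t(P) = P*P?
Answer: -366604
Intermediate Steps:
t(P) = P**2
W = -59024 (W = -1054*56 = -59024)
V = -59024
m = -307580 (m = -69436 - 1*(-488)**2 = -69436 - 1*238144 = -69436 - 238144 = -307580)
m + V = -307580 - 59024 = -366604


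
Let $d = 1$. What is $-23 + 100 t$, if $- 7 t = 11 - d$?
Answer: $- \frac{1161}{7} \approx -165.86$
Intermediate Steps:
$t = - \frac{10}{7}$ ($t = - \frac{11 - 1}{7} = \left(- \frac{1}{7}\right) 10 = - \frac{10}{7} \approx -1.4286$)
$-23 + 100 t = -23 + 100 \left(- \frac{10}{7}\right) = -23 - \frac{1000}{7} = - \frac{1161}{7}$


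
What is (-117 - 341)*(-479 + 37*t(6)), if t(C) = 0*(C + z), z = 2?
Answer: 219382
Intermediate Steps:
t(C) = 0 (t(C) = 0*(C + 2) = 0*(2 + C) = 0)
(-117 - 341)*(-479 + 37*t(6)) = (-117 - 341)*(-479 + 37*0) = -458*(-479 + 0) = -458*(-479) = 219382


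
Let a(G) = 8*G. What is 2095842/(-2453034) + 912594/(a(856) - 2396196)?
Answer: -603860000101/488429323486 ≈ -1.2363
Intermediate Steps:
2095842/(-2453034) + 912594/(a(856) - 2396196) = 2095842/(-2453034) + 912594/(8*856 - 2396196) = 2095842*(-1/2453034) + 912594/(6848 - 2396196) = -349307/408839 + 912594/(-2389348) = -349307/408839 + 912594*(-1/2389348) = -349307/408839 - 456297/1194674 = -603860000101/488429323486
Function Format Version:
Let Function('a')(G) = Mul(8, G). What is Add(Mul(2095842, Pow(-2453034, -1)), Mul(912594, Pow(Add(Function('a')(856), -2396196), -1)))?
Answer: Rational(-603860000101, 488429323486) ≈ -1.2363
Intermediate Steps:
Add(Mul(2095842, Pow(-2453034, -1)), Mul(912594, Pow(Add(Function('a')(856), -2396196), -1))) = Add(Mul(2095842, Pow(-2453034, -1)), Mul(912594, Pow(Add(Mul(8, 856), -2396196), -1))) = Add(Mul(2095842, Rational(-1, 2453034)), Mul(912594, Pow(Add(6848, -2396196), -1))) = Add(Rational(-349307, 408839), Mul(912594, Pow(-2389348, -1))) = Add(Rational(-349307, 408839), Mul(912594, Rational(-1, 2389348))) = Add(Rational(-349307, 408839), Rational(-456297, 1194674)) = Rational(-603860000101, 488429323486)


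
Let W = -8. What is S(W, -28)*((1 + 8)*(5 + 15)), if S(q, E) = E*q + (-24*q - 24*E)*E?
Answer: -4314240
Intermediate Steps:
S(q, E) = E*q + E*(-24*E - 24*q) (S(q, E) = E*q + (-24*E - 24*q)*E = E*q + E*(-24*E - 24*q))
S(W, -28)*((1 + 8)*(5 + 15)) = (-1*(-28)*(23*(-8) + 24*(-28)))*((1 + 8)*(5 + 15)) = (-1*(-28)*(-184 - 672))*(9*20) = -1*(-28)*(-856)*180 = -23968*180 = -4314240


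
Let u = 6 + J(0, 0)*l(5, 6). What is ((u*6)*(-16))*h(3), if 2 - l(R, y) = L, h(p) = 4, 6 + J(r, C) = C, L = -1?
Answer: 4608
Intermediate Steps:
J(r, C) = -6 + C
l(R, y) = 3 (l(R, y) = 2 - 1*(-1) = 2 + 1 = 3)
u = -12 (u = 6 + (-6 + 0)*3 = 6 - 6*3 = 6 - 18 = -12)
((u*6)*(-16))*h(3) = (-12*6*(-16))*4 = -72*(-16)*4 = 1152*4 = 4608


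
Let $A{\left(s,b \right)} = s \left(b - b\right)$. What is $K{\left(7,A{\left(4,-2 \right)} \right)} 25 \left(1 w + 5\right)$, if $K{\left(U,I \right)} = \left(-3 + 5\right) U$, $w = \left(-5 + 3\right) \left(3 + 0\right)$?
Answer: $-350$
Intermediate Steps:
$A{\left(s,b \right)} = 0$ ($A{\left(s,b \right)} = s 0 = 0$)
$w = -6$ ($w = \left(-2\right) 3 = -6$)
$K{\left(U,I \right)} = 2 U$
$K{\left(7,A{\left(4,-2 \right)} \right)} 25 \left(1 w + 5\right) = 2 \cdot 7 \cdot 25 \left(1 \left(-6\right) + 5\right) = 14 \cdot 25 \left(-6 + 5\right) = 350 \left(-1\right) = -350$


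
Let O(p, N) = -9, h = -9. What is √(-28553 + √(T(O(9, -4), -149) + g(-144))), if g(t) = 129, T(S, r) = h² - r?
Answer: √(-28553 + √359) ≈ 168.92*I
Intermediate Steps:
T(S, r) = 81 - r (T(S, r) = (-9)² - r = 81 - r)
√(-28553 + √(T(O(9, -4), -149) + g(-144))) = √(-28553 + √((81 - 1*(-149)) + 129)) = √(-28553 + √((81 + 149) + 129)) = √(-28553 + √(230 + 129)) = √(-28553 + √359)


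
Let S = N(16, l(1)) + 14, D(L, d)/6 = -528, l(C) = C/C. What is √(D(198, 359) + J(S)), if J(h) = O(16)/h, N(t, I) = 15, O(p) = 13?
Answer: I*√2663911/29 ≈ 56.281*I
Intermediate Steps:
l(C) = 1
D(L, d) = -3168 (D(L, d) = 6*(-528) = -3168)
S = 29 (S = 15 + 14 = 29)
J(h) = 13/h
√(D(198, 359) + J(S)) = √(-3168 + 13/29) = √(-91859/29) = I*√2663911/29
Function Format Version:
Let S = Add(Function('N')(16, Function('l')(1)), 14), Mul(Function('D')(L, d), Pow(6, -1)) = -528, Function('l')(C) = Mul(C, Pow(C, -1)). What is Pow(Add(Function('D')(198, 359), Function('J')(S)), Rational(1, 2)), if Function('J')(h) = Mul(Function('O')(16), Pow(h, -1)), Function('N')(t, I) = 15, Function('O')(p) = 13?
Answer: Mul(Rational(1, 29), I, Pow(2663911, Rational(1, 2))) ≈ Mul(56.281, I)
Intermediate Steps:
Function('l')(C) = 1
Function('D')(L, d) = -3168 (Function('D')(L, d) = Mul(6, -528) = -3168)
S = 29 (S = Add(15, 14) = 29)
Function('J')(h) = Mul(13, Pow(h, -1))
Pow(Add(Function('D')(198, 359), Function('J')(S)), Rational(1, 2)) = Pow(Add(-3168, Mul(13, Pow(29, -1))), Rational(1, 2)) = Pow(Add(-3168, Mul(13, Rational(1, 29))), Rational(1, 2)) = Pow(Add(-3168, Rational(13, 29)), Rational(1, 2)) = Pow(Rational(-91859, 29), Rational(1, 2)) = Mul(Rational(1, 29), I, Pow(2663911, Rational(1, 2)))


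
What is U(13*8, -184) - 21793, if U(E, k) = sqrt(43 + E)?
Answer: -21793 + 7*sqrt(3) ≈ -21781.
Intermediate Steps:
U(13*8, -184) - 21793 = sqrt(43 + 13*8) - 21793 = sqrt(43 + 104) - 21793 = sqrt(147) - 21793 = 7*sqrt(3) - 21793 = -21793 + 7*sqrt(3)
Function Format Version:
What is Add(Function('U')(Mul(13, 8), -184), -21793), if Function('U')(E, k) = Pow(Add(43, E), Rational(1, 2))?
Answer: Add(-21793, Mul(7, Pow(3, Rational(1, 2)))) ≈ -21781.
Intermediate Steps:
Add(Function('U')(Mul(13, 8), -184), -21793) = Add(Pow(Add(43, Mul(13, 8)), Rational(1, 2)), -21793) = Add(Pow(Add(43, 104), Rational(1, 2)), -21793) = Add(Pow(147, Rational(1, 2)), -21793) = Add(Mul(7, Pow(3, Rational(1, 2))), -21793) = Add(-21793, Mul(7, Pow(3, Rational(1, 2))))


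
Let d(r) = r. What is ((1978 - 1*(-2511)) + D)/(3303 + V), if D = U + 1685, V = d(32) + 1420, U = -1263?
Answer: 1637/1585 ≈ 1.0328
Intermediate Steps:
V = 1452 (V = 32 + 1420 = 1452)
D = 422 (D = -1263 + 1685 = 422)
((1978 - 1*(-2511)) + D)/(3303 + V) = ((1978 - 1*(-2511)) + 422)/(3303 + 1452) = ((1978 + 2511) + 422)/4755 = (4489 + 422)*(1/4755) = 4911*(1/4755) = 1637/1585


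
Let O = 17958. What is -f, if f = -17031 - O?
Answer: 34989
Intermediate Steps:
f = -34989 (f = -17031 - 1*17958 = -17031 - 17958 = -34989)
-f = -1*(-34989) = 34989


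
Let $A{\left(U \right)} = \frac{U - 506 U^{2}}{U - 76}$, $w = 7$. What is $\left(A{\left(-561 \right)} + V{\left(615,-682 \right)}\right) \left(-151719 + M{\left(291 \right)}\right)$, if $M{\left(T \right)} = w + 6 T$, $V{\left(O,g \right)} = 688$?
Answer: $- \frac{23947717070138}{637} \approx -3.7595 \cdot 10^{10}$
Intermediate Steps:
$M{\left(T \right)} = 7 + 6 T$
$A{\left(U \right)} = \frac{U - 506 U^{2}}{-76 + U}$
$\left(A{\left(-561 \right)} + V{\left(615,-682 \right)}\right) \left(-151719 + M{\left(291 \right)}\right) = \left(- \frac{561 \left(1 - -283866\right)}{-76 - 561} + 688\right) \left(-151719 + \left(7 + 6 \cdot 291\right)\right) = \left(- \frac{561 \left(1 + 283866\right)}{-637} + 688\right) \left(-151719 + \left(7 + 1746\right)\right) = \left(\left(-561\right) \left(- \frac{1}{637}\right) 283867 + 688\right) \left(-151719 + 1753\right) = \left(\frac{159249387}{637} + 688\right) \left(-149966\right) = \frac{159687643}{637} \left(-149966\right) = - \frac{23947717070138}{637}$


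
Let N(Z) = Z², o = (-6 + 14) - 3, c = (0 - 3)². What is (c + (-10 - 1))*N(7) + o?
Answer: -93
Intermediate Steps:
c = 9 (c = (-3)² = 9)
o = 5 (o = 8 - 3 = 5)
(c + (-10 - 1))*N(7) + o = (9 + (-10 - 1))*7² + 5 = (9 - 11)*49 + 5 = -2*49 + 5 = -98 + 5 = -93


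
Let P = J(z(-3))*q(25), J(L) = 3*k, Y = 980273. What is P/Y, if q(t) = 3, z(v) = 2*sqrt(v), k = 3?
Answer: 27/980273 ≈ 2.7543e-5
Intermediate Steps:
J(L) = 9 (J(L) = 3*3 = 9)
P = 27 (P = 9*3 = 27)
P/Y = 27/980273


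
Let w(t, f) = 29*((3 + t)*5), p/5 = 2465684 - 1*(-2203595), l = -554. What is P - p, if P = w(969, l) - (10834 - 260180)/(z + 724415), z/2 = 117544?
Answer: -22265703439519/959503 ≈ -2.3205e+7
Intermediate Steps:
z = 235088 (z = 2*117544 = 235088)
p = 23346395 (p = 5*(2465684 - 1*(-2203595)) = 5*(2465684 + 2203595) = 5*4669279 = 23346395)
w(t, f) = 435 + 145*t (w(t, f) = 29*(15 + 5*t) = 435 + 145*t)
P = 135232602166/959503 (P = (435 + 145*969) - (10834 - 260180)/(235088 + 724415) = (435 + 140505) - (-249346)/959503 = 140940 - (-249346)/959503 = 140940 - 1*(-249346/959503) = 140940 + 249346/959503 = 135232602166/959503 ≈ 1.4094e+5)
P - p = 135232602166/959503 - 1*23346395 = 135232602166/959503 - 23346395 = -22265703439519/959503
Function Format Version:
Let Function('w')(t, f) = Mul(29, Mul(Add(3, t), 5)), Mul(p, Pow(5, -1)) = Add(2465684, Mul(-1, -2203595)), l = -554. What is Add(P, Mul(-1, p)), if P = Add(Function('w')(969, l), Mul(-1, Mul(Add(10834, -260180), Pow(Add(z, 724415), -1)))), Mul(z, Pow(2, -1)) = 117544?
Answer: Rational(-22265703439519, 959503) ≈ -2.3205e+7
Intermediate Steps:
z = 235088 (z = Mul(2, 117544) = 235088)
p = 23346395 (p = Mul(5, Add(2465684, Mul(-1, -2203595))) = Mul(5, Add(2465684, 2203595)) = Mul(5, 4669279) = 23346395)
Function('w')(t, f) = Add(435, Mul(145, t)) (Function('w')(t, f) = Mul(29, Add(15, Mul(5, t))) = Add(435, Mul(145, t)))
P = Rational(135232602166, 959503) (P = Add(Add(435, Mul(145, 969)), Mul(-1, Mul(Add(10834, -260180), Pow(Add(235088, 724415), -1)))) = Add(Add(435, 140505), Mul(-1, Mul(-249346, Pow(959503, -1)))) = Add(140940, Mul(-1, Mul(-249346, Rational(1, 959503)))) = Add(140940, Mul(-1, Rational(-249346, 959503))) = Add(140940, Rational(249346, 959503)) = Rational(135232602166, 959503) ≈ 1.4094e+5)
Add(P, Mul(-1, p)) = Add(Rational(135232602166, 959503), Mul(-1, 23346395)) = Add(Rational(135232602166, 959503), -23346395) = Rational(-22265703439519, 959503)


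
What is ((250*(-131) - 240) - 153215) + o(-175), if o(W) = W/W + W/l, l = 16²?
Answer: -47668399/256 ≈ -1.8620e+5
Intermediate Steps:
l = 256
o(W) = 1 + W/256 (o(W) = W/W + W/256 = 1 + W*(1/256) = 1 + W/256)
((250*(-131) - 240) - 153215) + o(-175) = ((250*(-131) - 240) - 153215) + (1 + (1/256)*(-175)) = ((-32750 - 240) - 153215) + (1 - 175/256) = (-32990 - 153215) + 81/256 = -186205 + 81/256 = -47668399/256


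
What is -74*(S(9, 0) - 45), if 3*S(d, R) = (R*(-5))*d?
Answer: 3330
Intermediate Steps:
S(d, R) = -5*R*d/3 (S(d, R) = ((R*(-5))*d)/3 = ((-5*R)*d)/3 = (-5*R*d)/3 = -5*R*d/3)
-74*(S(9, 0) - 45) = -74*(-5/3*0*9 - 45) = -74*(0 - 45) = -74*(-45) = 3330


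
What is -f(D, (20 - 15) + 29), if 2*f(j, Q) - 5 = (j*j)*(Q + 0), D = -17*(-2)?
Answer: -39309/2 ≈ -19655.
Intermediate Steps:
D = 34
f(j, Q) = 5/2 + Q*j**2/2 (f(j, Q) = 5/2 + ((j*j)*(Q + 0))/2 = 5/2 + (j**2*Q)/2 = 5/2 + (Q*j**2)/2 = 5/2 + Q*j**2/2)
-f(D, (20 - 15) + 29) = -(5/2 + (1/2)*((20 - 15) + 29)*34**2) = -(5/2 + (1/2)*(5 + 29)*1156) = -(5/2 + (1/2)*34*1156) = -(5/2 + 19652) = -1*39309/2 = -39309/2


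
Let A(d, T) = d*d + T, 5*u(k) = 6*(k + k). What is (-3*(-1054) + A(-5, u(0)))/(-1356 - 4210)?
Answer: -3187/5566 ≈ -0.57258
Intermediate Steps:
u(k) = 12*k/5 (u(k) = (6*(k + k))/5 = (6*(2*k))/5 = (12*k)/5 = 12*k/5)
A(d, T) = T + d**2 (A(d, T) = d**2 + T = T + d**2)
(-3*(-1054) + A(-5, u(0)))/(-1356 - 4210) = (-3*(-1054) + ((12/5)*0 + (-5)**2))/(-1356 - 4210) = (3162 + (0 + 25))/(-5566) = (3162 + 25)*(-1/5566) = 3187*(-1/5566) = -3187/5566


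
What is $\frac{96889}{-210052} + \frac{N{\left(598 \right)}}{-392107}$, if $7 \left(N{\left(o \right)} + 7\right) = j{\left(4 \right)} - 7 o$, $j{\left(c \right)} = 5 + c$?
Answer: $- \frac{265048306109}{576540016948} \approx -0.45972$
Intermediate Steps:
$N{\left(o \right)} = - \frac{40}{7} - o$ ($N{\left(o \right)} = -7 + \frac{\left(5 + 4\right) - 7 o}{7} = -7 + \frac{9 - 7 o}{7} = -7 - \left(- \frac{9}{7} + o\right) = - \frac{40}{7} - o$)
$\frac{96889}{-210052} + \frac{N{\left(598 \right)}}{-392107} = \frac{96889}{-210052} + \frac{- \frac{40}{7} - 598}{-392107} = 96889 \left(- \frac{1}{210052}\right) + \left(- \frac{40}{7} - 598\right) \left(- \frac{1}{392107}\right) = - \frac{96889}{210052} - - \frac{4226}{2744749} = - \frac{96889}{210052} + \frac{4226}{2744749} = - \frac{265048306109}{576540016948}$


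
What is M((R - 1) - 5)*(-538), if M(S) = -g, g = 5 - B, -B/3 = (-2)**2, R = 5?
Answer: 9146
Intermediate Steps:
B = -12 (B = -3*(-2)**2 = -3*4 = -12)
g = 17 (g = 5 - 1*(-12) = 5 + 12 = 17)
M(S) = -17 (M(S) = -1*17 = -17)
M((R - 1) - 5)*(-538) = -17*(-538) = 9146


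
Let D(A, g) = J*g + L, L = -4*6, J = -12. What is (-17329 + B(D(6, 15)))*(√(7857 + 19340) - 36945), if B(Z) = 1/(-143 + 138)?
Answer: 640227294 - 86646*√27197/5 ≈ 6.3737e+8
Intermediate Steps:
L = -24
D(A, g) = -24 - 12*g (D(A, g) = -12*g - 24 = -24 - 12*g)
B(Z) = -⅕ (B(Z) = 1/(-5) = -⅕)
(-17329 + B(D(6, 15)))*(√(7857 + 19340) - 36945) = (-17329 - ⅕)*(√(7857 + 19340) - 36945) = -86646*(√27197 - 36945)/5 = -86646*(-36945 + √27197)/5 = 640227294 - 86646*√27197/5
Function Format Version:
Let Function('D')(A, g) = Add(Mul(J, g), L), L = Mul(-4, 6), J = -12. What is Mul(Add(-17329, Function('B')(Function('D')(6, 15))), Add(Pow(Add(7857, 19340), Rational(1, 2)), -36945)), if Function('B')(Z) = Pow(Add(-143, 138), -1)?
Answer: Add(640227294, Mul(Rational(-86646, 5), Pow(27197, Rational(1, 2)))) ≈ 6.3737e+8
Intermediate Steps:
L = -24
Function('D')(A, g) = Add(-24, Mul(-12, g)) (Function('D')(A, g) = Add(Mul(-12, g), -24) = Add(-24, Mul(-12, g)))
Function('B')(Z) = Rational(-1, 5) (Function('B')(Z) = Pow(-5, -1) = Rational(-1, 5))
Mul(Add(-17329, Function('B')(Function('D')(6, 15))), Add(Pow(Add(7857, 19340), Rational(1, 2)), -36945)) = Mul(Add(-17329, Rational(-1, 5)), Add(Pow(Add(7857, 19340), Rational(1, 2)), -36945)) = Mul(Rational(-86646, 5), Add(Pow(27197, Rational(1, 2)), -36945)) = Mul(Rational(-86646, 5), Add(-36945, Pow(27197, Rational(1, 2)))) = Add(640227294, Mul(Rational(-86646, 5), Pow(27197, Rational(1, 2))))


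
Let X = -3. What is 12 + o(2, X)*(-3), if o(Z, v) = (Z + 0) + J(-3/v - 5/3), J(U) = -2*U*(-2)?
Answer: 14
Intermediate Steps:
J(U) = 4*U
o(Z, v) = -20/3 + Z - 12/v (o(Z, v) = (Z + 0) + 4*(-3/v - 5/3) = Z + 4*(-3/v - 5*⅓) = Z + 4*(-3/v - 5/3) = Z + 4*(-5/3 - 3/v) = Z + (-20/3 - 12/v) = -20/3 + Z - 12/v)
12 + o(2, X)*(-3) = 12 + (-20/3 + 2 - 12/(-3))*(-3) = 12 + (-20/3 + 2 - 12*(-⅓))*(-3) = 12 + (-20/3 + 2 + 4)*(-3) = 12 - ⅔*(-3) = 12 + 2 = 14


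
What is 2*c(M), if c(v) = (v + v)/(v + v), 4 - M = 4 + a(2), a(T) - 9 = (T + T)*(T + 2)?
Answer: 2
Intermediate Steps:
a(T) = 9 + 2*T*(2 + T) (a(T) = 9 + (T + T)*(T + 2) = 9 + (2*T)*(2 + T) = 9 + 2*T*(2 + T))
M = -25 (M = 4 - (4 + (9 + 2*2² + 4*2)) = 4 - (4 + (9 + 2*4 + 8)) = 4 - (4 + (9 + 8 + 8)) = 4 - (4 + 25) = 4 - 1*29 = 4 - 29 = -25)
c(v) = 1 (c(v) = (2*v)/((2*v)) = (2*v)*(1/(2*v)) = 1)
2*c(M) = 2*1 = 2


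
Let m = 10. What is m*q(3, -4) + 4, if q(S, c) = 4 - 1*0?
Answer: 44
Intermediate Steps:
q(S, c) = 4 (q(S, c) = 4 + 0 = 4)
m*q(3, -4) + 4 = 10*4 + 4 = 40 + 4 = 44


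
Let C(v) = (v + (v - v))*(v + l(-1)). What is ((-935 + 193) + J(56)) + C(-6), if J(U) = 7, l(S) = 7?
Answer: -741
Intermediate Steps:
C(v) = v*(7 + v) (C(v) = (v + (v - v))*(v + 7) = (v + 0)*(7 + v) = v*(7 + v))
((-935 + 193) + J(56)) + C(-6) = ((-935 + 193) + 7) - 6*(7 - 6) = (-742 + 7) - 6*1 = -735 - 6 = -741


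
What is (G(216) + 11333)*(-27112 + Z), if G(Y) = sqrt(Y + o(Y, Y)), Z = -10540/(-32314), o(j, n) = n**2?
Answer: -4964344877562/16157 - 2628259884*sqrt(1302)/16157 ≈ -3.1313e+8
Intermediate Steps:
Z = 5270/16157 (Z = -10540*(-1/32314) = 5270/16157 ≈ 0.32617)
G(Y) = sqrt(Y + Y**2)
(G(216) + 11333)*(-27112 + Z) = (sqrt(216*(1 + 216)) + 11333)*(-27112 + 5270/16157) = (sqrt(216*217) + 11333)*(-438043314/16157) = (sqrt(46872) + 11333)*(-438043314/16157) = (6*sqrt(1302) + 11333)*(-438043314/16157) = (11333 + 6*sqrt(1302))*(-438043314/16157) = -4964344877562/16157 - 2628259884*sqrt(1302)/16157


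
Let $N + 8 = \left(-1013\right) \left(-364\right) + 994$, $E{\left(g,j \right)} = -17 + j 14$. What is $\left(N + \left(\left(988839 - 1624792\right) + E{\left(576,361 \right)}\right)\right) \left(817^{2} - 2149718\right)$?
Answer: $387155250342$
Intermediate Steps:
$E{\left(g,j \right)} = -17 + 14 j$
$N = 369718$ ($N = -8 + \left(\left(-1013\right) \left(-364\right) + 994\right) = -8 + \left(368732 + 994\right) = -8 + 369726 = 369718$)
$\left(N + \left(\left(988839 - 1624792\right) + E{\left(576,361 \right)}\right)\right) \left(817^{2} - 2149718\right) = \left(369718 + \left(\left(988839 - 1624792\right) + \left(-17 + 14 \cdot 361\right)\right)\right) \left(817^{2} - 2149718\right) = \left(369718 + \left(-635953 + \left(-17 + 5054\right)\right)\right) \left(667489 - 2149718\right) = \left(369718 + \left(-635953 + 5037\right)\right) \left(-1482229\right) = \left(369718 - 630916\right) \left(-1482229\right) = \left(-261198\right) \left(-1482229\right) = 387155250342$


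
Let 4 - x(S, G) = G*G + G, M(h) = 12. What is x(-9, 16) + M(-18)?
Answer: -256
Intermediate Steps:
x(S, G) = 4 - G - G**2 (x(S, G) = 4 - (G*G + G) = 4 - (G**2 + G) = 4 - (G + G**2) = 4 + (-G - G**2) = 4 - G - G**2)
x(-9, 16) + M(-18) = (4 - 1*16 - 1*16**2) + 12 = (4 - 16 - 1*256) + 12 = (4 - 16 - 256) + 12 = -268 + 12 = -256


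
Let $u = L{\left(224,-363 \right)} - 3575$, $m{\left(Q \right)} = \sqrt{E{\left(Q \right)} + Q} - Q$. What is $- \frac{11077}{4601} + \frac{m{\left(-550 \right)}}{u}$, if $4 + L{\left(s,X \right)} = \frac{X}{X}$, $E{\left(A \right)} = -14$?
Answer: $- \frac{21082028}{8231189} - \frac{i \sqrt{141}}{1789} \approx -2.5612 - 0.0066374 i$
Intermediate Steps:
$m{\left(Q \right)} = \sqrt{-14 + Q} - Q$
$L{\left(s,X \right)} = -3$ ($L{\left(s,X \right)} = -4 + \frac{X}{X} = -4 + 1 = -3$)
$u = -3578$ ($u = -3 - 3575 = -3578$)
$- \frac{11077}{4601} + \frac{m{\left(-550 \right)}}{u} = - \frac{11077}{4601} + \frac{\sqrt{-14 - 550} - -550}{-3578} = \left(-11077\right) \frac{1}{4601} + \left(\sqrt{-564} + 550\right) \left(- \frac{1}{3578}\right) = - \frac{11077}{4601} + \left(2 i \sqrt{141} + 550\right) \left(- \frac{1}{3578}\right) = - \frac{11077}{4601} + \left(550 + 2 i \sqrt{141}\right) \left(- \frac{1}{3578}\right) = - \frac{11077}{4601} - \left(\frac{275}{1789} + \frac{i \sqrt{141}}{1789}\right) = - \frac{21082028}{8231189} - \frac{i \sqrt{141}}{1789}$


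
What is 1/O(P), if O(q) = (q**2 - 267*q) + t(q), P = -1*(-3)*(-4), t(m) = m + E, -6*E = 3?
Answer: 2/6671 ≈ 0.00029981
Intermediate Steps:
E = -1/2 (E = -1/6*3 = -1/2 ≈ -0.50000)
t(m) = -1/2 + m (t(m) = m - 1/2 = -1/2 + m)
P = -12 (P = 3*(-4) = -12)
O(q) = -1/2 + q**2 - 266*q (O(q) = (q**2 - 267*q) + (-1/2 + q) = -1/2 + q**2 - 266*q)
1/O(P) = 1/(-1/2 + (-12)**2 - 266*(-12)) = 1/(-1/2 + 144 + 3192) = 1/(6671/2) = 2/6671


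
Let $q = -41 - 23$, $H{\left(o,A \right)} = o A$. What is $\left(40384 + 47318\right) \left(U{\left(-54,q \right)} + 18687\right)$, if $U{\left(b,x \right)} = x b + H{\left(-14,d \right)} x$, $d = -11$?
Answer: $1077594474$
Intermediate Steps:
$H{\left(o,A \right)} = A o$
$q = -64$ ($q = -41 - 23 = -64$)
$U{\left(b,x \right)} = 154 x + b x$ ($U{\left(b,x \right)} = x b + \left(-11\right) \left(-14\right) x = b x + 154 x = 154 x + b x$)
$\left(40384 + 47318\right) \left(U{\left(-54,q \right)} + 18687\right) = \left(40384 + 47318\right) \left(- 64 \left(154 - 54\right) + 18687\right) = 87702 \left(\left(-64\right) 100 + 18687\right) = 87702 \left(-6400 + 18687\right) = 87702 \cdot 12287 = 1077594474$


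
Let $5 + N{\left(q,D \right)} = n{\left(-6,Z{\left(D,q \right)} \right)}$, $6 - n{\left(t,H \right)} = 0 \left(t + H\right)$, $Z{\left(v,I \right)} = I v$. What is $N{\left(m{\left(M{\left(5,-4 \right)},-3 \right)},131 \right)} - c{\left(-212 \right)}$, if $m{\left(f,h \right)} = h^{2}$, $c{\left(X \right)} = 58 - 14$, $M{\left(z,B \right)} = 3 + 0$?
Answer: $-43$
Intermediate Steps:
$M{\left(z,B \right)} = 3$
$c{\left(X \right)} = 44$ ($c{\left(X \right)} = 58 - 14 = 44$)
$n{\left(t,H \right)} = 6$ ($n{\left(t,H \right)} = 6 - 0 \left(t + H\right) = 6 - 0 \left(H + t\right) = 6 - 0 = 6 + 0 = 6$)
$N{\left(q,D \right)} = 1$ ($N{\left(q,D \right)} = -5 + 6 = 1$)
$N{\left(m{\left(M{\left(5,-4 \right)},-3 \right)},131 \right)} - c{\left(-212 \right)} = 1 - 44 = -43$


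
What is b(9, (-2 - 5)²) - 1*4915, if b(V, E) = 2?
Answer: -4913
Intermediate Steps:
b(9, (-2 - 5)²) - 1*4915 = 2 - 1*4915 = 2 - 4915 = -4913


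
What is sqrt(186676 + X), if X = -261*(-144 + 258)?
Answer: sqrt(156922) ≈ 396.13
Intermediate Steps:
X = -29754 (X = -261*114 = -29754)
sqrt(186676 + X) = sqrt(186676 - 29754) = sqrt(156922)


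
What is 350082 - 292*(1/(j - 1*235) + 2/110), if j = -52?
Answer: 5525976626/15785 ≈ 3.5008e+5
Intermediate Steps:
350082 - 292*(1/(j - 1*235) + 2/110) = 350082 - 292*(1/(-52 - 1*235) + 2/110) = 350082 - 292*(1/(-52 - 235) + 2*(1/110)) = 350082 - 292*(1/(-287) + 1/55) = 350082 - 292*(-1/287 + 1/55) = 350082 - 292*232/15785 = 350082 - 1*67744/15785 = 350082 - 67744/15785 = 5525976626/15785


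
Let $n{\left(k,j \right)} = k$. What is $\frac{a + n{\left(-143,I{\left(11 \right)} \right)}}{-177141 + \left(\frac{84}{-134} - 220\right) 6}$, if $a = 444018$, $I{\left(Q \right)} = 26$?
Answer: $- \frac{29739625}{11957139} \approx -2.4872$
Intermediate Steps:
$\frac{a + n{\left(-143,I{\left(11 \right)} \right)}}{-177141 + \left(\frac{84}{-134} - 220\right) 6} = \frac{444018 - 143}{-177141 + \left(\frac{84}{-134} - 220\right) 6} = \frac{443875}{-177141 + \left(84 \left(- \frac{1}{134}\right) - 220\right) 6} = \frac{443875}{-177141 + \left(- \frac{42}{67} - 220\right) 6} = \frac{443875}{-177141 - \frac{88692}{67}} = \frac{443875}{- \frac{11957139}{67}} = 443875 \left(- \frac{67}{11957139}\right) = - \frac{29739625}{11957139}$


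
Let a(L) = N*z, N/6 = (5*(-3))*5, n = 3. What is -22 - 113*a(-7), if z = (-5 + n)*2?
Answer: -203422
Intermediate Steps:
z = -4 (z = (-5 + 3)*2 = -2*2 = -4)
N = -450 (N = 6*((5*(-3))*5) = 6*(-15*5) = 6*(-75) = -450)
a(L) = 1800 (a(L) = -450*(-4) = 1800)
-22 - 113*a(-7) = -22 - 113*1800 = -22 - 203400 = -203422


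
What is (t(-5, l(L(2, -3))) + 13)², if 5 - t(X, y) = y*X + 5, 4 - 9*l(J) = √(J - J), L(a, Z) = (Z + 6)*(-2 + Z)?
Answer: 18769/81 ≈ 231.72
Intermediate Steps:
L(a, Z) = (-2 + Z)*(6 + Z) (L(a, Z) = (6 + Z)*(-2 + Z) = (-2 + Z)*(6 + Z))
l(J) = 4/9 (l(J) = 4/9 - √(J - J)/9 = 4/9 - √0/9 = 4/9 - ⅑*0 = 4/9 + 0 = 4/9)
t(X, y) = -X*y (t(X, y) = 5 - (y*X + 5) = 5 - (X*y + 5) = 5 - (5 + X*y) = 5 + (-5 - X*y) = -X*y)
(t(-5, l(L(2, -3))) + 13)² = (-1*(-5)*4/9 + 13)² = (20/9 + 13)² = (137/9)² = 18769/81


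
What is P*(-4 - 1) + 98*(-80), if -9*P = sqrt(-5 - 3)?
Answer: -7840 + 10*I*sqrt(2)/9 ≈ -7840.0 + 1.5713*I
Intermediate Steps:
P = -2*I*sqrt(2)/9 (P = -sqrt(-5 - 3)/9 = -2*I*sqrt(2)/9 ≈ -0.31427*I)
P*(-4 - 1) + 98*(-80) = (-2*I*sqrt(2)/9)*(-4 - 1) + 98*(-80) = -2*I*sqrt(2)/9*(-5) - 7840 = 10*I*sqrt(2)/9 - 7840 = -7840 + 10*I*sqrt(2)/9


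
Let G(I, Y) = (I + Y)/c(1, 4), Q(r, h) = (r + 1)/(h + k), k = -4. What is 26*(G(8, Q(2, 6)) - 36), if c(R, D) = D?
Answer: -3497/4 ≈ -874.25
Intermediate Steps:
Q(r, h) = (1 + r)/(-4 + h) (Q(r, h) = (r + 1)/(h - 4) = (1 + r)/(-4 + h))
G(I, Y) = I/4 + Y/4 (G(I, Y) = (I + Y)/4 = (I + Y)*(¼) = I/4 + Y/4)
26*(G(8, Q(2, 6)) - 36) = 26*(((¼)*8 + ((1 + 2)/(-4 + 6))/4) - 36) = 26*((2 + (3/2)/4) - 36) = 26*((2 + ((½)*3)/4) - 36) = 26*((2 + (¼)*(3/2)) - 36) = 26*((2 + 3/8) - 36) = 26*(19/8 - 36) = 26*(-269/8) = -3497/4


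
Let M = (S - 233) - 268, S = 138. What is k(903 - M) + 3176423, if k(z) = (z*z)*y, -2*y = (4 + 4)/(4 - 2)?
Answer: -29089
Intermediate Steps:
M = -363 (M = (138 - 233) - 268 = -95 - 268 = -363)
y = -2 (y = -(4 + 4)/(2*(4 - 2)) = -4/2 = -1/2*4 = -2)
k(z) = -2*z**2 (k(z) = (z*z)*(-2) = z**2*(-2) = -2*z**2)
k(903 - M) + 3176423 = -2*(903 - 1*(-363))**2 + 3176423 = -2*(903 + 363)**2 + 3176423 = -2*1266**2 + 3176423 = -2*1602756 + 3176423 = -3205512 + 3176423 = -29089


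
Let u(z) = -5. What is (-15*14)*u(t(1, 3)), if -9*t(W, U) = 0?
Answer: 1050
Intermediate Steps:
t(W, U) = 0 (t(W, U) = -⅑*0 = 0)
(-15*14)*u(t(1, 3)) = -15*14*(-5) = -210*(-5) = 1050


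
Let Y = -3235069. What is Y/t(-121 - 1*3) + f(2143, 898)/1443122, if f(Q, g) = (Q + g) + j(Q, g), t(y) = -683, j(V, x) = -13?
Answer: 2334300656771/492826163 ≈ 4736.6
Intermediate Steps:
f(Q, g) = -13 + Q + g (f(Q, g) = (Q + g) - 13 = -13 + Q + g)
Y/t(-121 - 1*3) + f(2143, 898)/1443122 = -3235069/(-683) + (-13 + 2143 + 898)/1443122 = -3235069*(-1/683) + 3028*(1/1443122) = 3235069/683 + 1514/721561 = 2334300656771/492826163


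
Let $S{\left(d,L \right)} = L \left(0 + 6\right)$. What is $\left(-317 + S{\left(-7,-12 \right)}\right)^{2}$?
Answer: $151321$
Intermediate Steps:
$S{\left(d,L \right)} = 6 L$ ($S{\left(d,L \right)} = L 6 = 6 L$)
$\left(-317 + S{\left(-7,-12 \right)}\right)^{2} = \left(-317 + 6 \left(-12\right)\right)^{2} = \left(-317 - 72\right)^{2} = \left(-389\right)^{2} = 151321$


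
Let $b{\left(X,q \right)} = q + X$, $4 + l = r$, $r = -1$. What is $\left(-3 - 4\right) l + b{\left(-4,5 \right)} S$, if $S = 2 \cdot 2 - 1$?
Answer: $38$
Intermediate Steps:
$l = -5$ ($l = -4 - 1 = -5$)
$S = 3$ ($S = 4 - 1 = 3$)
$b{\left(X,q \right)} = X + q$
$\left(-3 - 4\right) l + b{\left(-4,5 \right)} S = \left(-3 - 4\right) \left(-5\right) + \left(-4 + 5\right) 3 = \left(-7\right) \left(-5\right) + 1 \cdot 3 = 35 + 3 = 38$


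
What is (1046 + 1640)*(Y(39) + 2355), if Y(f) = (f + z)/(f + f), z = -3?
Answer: 82248006/13 ≈ 6.3268e+6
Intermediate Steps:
Y(f) = (-3 + f)/(2*f) (Y(f) = (f - 3)/(f + f) = (-3 + f)/((2*f)) = (-3 + f)*(1/(2*f)) = (-3 + f)/(2*f))
(1046 + 1640)*(Y(39) + 2355) = (1046 + 1640)*((½)*(-3 + 39)/39 + 2355) = 2686*((½)*(1/39)*36 + 2355) = 2686*(6/13 + 2355) = 2686*(30621/13) = 82248006/13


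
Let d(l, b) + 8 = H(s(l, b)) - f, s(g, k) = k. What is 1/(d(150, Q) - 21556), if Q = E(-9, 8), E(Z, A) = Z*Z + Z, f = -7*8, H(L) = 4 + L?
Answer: -1/21432 ≈ -4.6659e-5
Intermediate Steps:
f = -56
E(Z, A) = Z + Z**2 (E(Z, A) = Z**2 + Z = Z + Z**2)
Q = 72 (Q = -9*(1 - 9) = -9*(-8) = 72)
d(l, b) = 52 + b (d(l, b) = -8 + ((4 + b) - 1*(-56)) = -8 + ((4 + b) + 56) = -8 + (60 + b) = 52 + b)
1/(d(150, Q) - 21556) = 1/((52 + 72) - 21556) = 1/(124 - 21556) = 1/(-21432) = -1/21432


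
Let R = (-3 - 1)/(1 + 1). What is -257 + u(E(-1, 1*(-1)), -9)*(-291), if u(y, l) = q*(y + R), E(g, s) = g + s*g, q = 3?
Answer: 1489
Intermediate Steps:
R = -2 (R = -4/2 = -4*½ = -2)
E(g, s) = g + g*s
u(y, l) = -6 + 3*y (u(y, l) = 3*(y - 2) = 3*(-2 + y) = -6 + 3*y)
-257 + u(E(-1, 1*(-1)), -9)*(-291) = -257 + (-6 + 3*(-(1 + 1*(-1))))*(-291) = -257 + (-6 + 3*(-(1 - 1)))*(-291) = -257 + (-6 + 3*(-1*0))*(-291) = -257 + (-6 + 3*0)*(-291) = -257 + (-6 + 0)*(-291) = -257 - 6*(-291) = -257 + 1746 = 1489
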